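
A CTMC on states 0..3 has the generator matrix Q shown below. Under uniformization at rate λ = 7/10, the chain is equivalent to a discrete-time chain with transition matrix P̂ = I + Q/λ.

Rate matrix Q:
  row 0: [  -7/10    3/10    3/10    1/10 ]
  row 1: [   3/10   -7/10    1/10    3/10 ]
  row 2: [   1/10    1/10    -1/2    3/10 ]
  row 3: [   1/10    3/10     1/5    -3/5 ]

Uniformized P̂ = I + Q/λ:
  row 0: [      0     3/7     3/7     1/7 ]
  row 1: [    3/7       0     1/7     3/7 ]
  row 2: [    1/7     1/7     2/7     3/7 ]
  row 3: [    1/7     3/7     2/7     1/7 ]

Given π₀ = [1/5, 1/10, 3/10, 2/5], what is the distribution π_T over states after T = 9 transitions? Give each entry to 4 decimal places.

π = [0.1858, 0.2450, 0.2776, 0.2916]

t=0: π = [0.2000, 0.1000, 0.3000, 0.4000]
t=1: π = [0.1429, 0.3000, 0.3000, 0.2571]
t=2: π = [0.2082, 0.2143, 0.2633, 0.3143]
t=3: π = [0.1743, 0.2615, 0.2848, 0.2793]
t=4: π = [0.1927, 0.2351, 0.2733, 0.2990]
t=5: π = [0.1825, 0.2497, 0.2797, 0.2881]
t=6: π = [0.1881, 0.2416, 0.2761, 0.2941]
t=7: π = [0.1850, 0.2461, 0.2781, 0.2908]
t=8: π = [0.1867, 0.2436, 0.2770, 0.2926]
t=9: π = [0.1858, 0.2450, 0.2776, 0.2916]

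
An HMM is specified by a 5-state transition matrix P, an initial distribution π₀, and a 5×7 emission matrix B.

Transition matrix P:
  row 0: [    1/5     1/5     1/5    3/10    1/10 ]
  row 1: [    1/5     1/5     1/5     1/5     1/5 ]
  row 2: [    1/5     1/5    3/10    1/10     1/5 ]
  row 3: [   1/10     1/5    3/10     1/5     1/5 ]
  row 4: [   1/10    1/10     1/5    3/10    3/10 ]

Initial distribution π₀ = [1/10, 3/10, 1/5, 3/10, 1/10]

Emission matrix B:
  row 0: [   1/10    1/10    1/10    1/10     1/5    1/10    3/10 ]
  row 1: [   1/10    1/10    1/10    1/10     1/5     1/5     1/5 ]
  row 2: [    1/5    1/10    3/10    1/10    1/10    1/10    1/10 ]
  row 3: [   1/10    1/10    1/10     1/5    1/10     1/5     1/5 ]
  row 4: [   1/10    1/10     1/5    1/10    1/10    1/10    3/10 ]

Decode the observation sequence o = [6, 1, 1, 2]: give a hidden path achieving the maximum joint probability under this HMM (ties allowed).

t=0: δ = [3.000e-02, 6.000e-02, 2.000e-02, 6.000e-02, 3.000e-02]  (obs o_0=6)
t=1: δ = [1.200e-03, 1.200e-03, 1.800e-03, 1.200e-03, 1.200e-03]  ψ = [1, 1, 3, 1, 1]  (obs o_1=1)
t=2: δ = [3.600e-05, 3.600e-05, 5.400e-05, 3.600e-05, 3.600e-05]  ψ = [2, 2, 2, 0, 2]  (obs o_2=1)
t=3: δ = [1.080e-06, 1.080e-06, 4.860e-06, 1.080e-06, 2.160e-06]  ψ = [2, 2, 2, 0, 2]  (obs o_3=2)
backtrack: best end state = 2; path = [3, 2, 2, 2]

path = [3, 2, 2, 2]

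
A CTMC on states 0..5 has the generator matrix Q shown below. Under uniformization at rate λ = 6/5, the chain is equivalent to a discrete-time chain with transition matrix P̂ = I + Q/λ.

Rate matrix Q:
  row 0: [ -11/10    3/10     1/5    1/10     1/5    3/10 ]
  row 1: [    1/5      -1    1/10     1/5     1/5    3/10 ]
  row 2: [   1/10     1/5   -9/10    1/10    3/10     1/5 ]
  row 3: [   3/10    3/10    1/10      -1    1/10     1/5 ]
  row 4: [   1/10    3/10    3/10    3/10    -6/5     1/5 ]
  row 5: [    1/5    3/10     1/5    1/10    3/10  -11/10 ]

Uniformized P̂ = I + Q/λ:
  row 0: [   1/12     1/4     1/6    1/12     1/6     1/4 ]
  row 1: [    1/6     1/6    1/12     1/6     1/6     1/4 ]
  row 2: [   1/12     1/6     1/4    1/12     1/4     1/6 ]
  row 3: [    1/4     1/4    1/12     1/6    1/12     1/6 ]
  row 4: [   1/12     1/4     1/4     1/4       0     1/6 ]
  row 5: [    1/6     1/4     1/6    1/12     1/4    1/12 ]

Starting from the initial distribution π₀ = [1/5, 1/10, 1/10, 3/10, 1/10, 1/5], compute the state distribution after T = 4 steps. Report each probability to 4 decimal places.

π = [0.1398, 0.2182, 0.1636, 0.1394, 0.1575, 0.1814]

t=0: π = [0.2000, 0.1000, 0.1000, 0.3000, 0.1000, 0.2000]
t=1: π = [0.1583, 0.2333, 0.1500, 0.1333, 0.1500, 0.1750]
t=2: π = [0.1396, 0.2181, 0.1611, 0.1389, 0.1576, 0.1847]
t=3: π = [0.1400, 0.2184, 0.1635, 0.1394, 0.1576, 0.1811]
t=4: π = [0.1398, 0.2182, 0.1636, 0.1394, 0.1575, 0.1814]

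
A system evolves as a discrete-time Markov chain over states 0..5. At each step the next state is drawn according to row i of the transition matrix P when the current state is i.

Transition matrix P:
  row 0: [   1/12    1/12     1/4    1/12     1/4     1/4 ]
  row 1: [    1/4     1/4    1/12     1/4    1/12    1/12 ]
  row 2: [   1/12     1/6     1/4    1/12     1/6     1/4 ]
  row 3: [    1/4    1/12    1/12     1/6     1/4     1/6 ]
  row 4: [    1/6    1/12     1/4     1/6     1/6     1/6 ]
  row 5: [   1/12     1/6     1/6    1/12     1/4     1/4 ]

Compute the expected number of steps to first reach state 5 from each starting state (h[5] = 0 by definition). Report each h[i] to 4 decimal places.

h = [4.9352, 5.9181, 4.9827, 5.3753, 5.3487, 0.0000]

First-step conditioning: h[5] = 0; for i ≠ 5, h[i] = 1 + Σ_k P[i][k]·h[k].
  h[0] = 1 + 1/12·h[0] + 1/12·h[1] + 1/4·h[2] + 1/12·h[3] + 1/4·h[4]
  h[1] = 1 + 1/4·h[0] + 1/4·h[1] + 1/12·h[2] + 1/4·h[3] + 1/12·h[4]
  h[2] = 1 + 1/12·h[0] + 1/6·h[1] + 1/4·h[2] + 1/12·h[3] + 1/6·h[4]
  h[3] = 1 + 1/4·h[0] + 1/12·h[1] + 1/12·h[2] + 1/6·h[3] + 1/4·h[4]
  h[4] = 1 + 1/6·h[0] + 1/12·h[1] + 1/4·h[2] + 1/6·h[3] + 1/6·h[4]
Solving the 5×5 linear system over states ≠ 5 gives exactly h = [26211/5311, 31431/5311, 26463/5311, 28548/5311, 28407/5311, 0] (h[5] = 0 is the target).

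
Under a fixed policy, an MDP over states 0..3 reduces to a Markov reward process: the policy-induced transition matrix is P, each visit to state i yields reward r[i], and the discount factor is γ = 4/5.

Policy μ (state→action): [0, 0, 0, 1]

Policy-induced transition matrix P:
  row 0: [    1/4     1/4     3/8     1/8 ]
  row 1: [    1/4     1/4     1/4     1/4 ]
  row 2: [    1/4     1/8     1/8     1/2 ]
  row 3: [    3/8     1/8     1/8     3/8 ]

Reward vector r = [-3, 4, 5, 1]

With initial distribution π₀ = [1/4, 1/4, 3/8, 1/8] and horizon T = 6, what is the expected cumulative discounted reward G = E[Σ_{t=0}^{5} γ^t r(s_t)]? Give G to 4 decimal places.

t=0: π = [0.2500, 0.2500, 0.3750, 0.1250], E[r] = 2.2500, γ^t·E[r] = 2.250000, running G = 2.250000
t=1: π = [0.2656, 0.1875, 0.2188, 0.3281], E[r] = 1.3750, γ^t·E[r] = 1.100000, running G = 3.350000
t=2: π = [0.2910, 0.1816, 0.2148, 0.3125], E[r] = 1.2402, γ^t·E[r] = 0.793750, running G = 4.143750
t=3: π = [0.2891, 0.1841, 0.2205, 0.3064], E[r] = 1.2778, γ^t·E[r] = 0.654250, running G = 4.798000
t=4: π = [0.2883, 0.1841, 0.2203, 0.3073], E[r] = 1.2803, γ^t·E[r] = 0.524425, running G = 5.322425
t=5: π = [0.2884, 0.1841, 0.2201, 0.3074], E[r] = 1.2789, γ^t·E[r] = 0.419069, running G = 5.741494

G = 5.7415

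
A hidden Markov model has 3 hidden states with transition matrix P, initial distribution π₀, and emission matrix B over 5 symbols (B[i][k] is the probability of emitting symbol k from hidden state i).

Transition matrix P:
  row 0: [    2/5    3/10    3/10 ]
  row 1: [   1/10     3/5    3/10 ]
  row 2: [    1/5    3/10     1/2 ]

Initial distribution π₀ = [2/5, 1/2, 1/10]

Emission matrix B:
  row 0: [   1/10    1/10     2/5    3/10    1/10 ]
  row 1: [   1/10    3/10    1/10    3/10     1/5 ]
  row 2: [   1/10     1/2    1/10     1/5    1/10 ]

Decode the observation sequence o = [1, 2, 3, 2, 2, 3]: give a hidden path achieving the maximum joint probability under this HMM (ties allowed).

t=0: δ = [4.000e-02, 1.500e-01, 5.000e-02]  (obs o_0=1)
t=1: δ = [6.400e-03, 9.000e-03, 4.500e-03]  ψ = [0, 1, 1]  (obs o_1=2)
t=2: δ = [7.680e-04, 1.620e-03, 5.400e-04]  ψ = [0, 1, 1]  (obs o_2=3)
t=3: δ = [1.229e-04, 9.720e-05, 4.860e-05]  ψ = [0, 1, 1]  (obs o_3=2)
t=4: δ = [1.966e-05, 5.832e-06, 3.686e-06]  ψ = [0, 1, 0]  (obs o_4=2)
t=5: δ = [2.359e-06, 1.769e-06, 1.180e-06]  ψ = [0, 0, 0]  (obs o_5=3)
backtrack: best end state = 0; path = [0, 0, 0, 0, 0, 0]

path = [0, 0, 0, 0, 0, 0]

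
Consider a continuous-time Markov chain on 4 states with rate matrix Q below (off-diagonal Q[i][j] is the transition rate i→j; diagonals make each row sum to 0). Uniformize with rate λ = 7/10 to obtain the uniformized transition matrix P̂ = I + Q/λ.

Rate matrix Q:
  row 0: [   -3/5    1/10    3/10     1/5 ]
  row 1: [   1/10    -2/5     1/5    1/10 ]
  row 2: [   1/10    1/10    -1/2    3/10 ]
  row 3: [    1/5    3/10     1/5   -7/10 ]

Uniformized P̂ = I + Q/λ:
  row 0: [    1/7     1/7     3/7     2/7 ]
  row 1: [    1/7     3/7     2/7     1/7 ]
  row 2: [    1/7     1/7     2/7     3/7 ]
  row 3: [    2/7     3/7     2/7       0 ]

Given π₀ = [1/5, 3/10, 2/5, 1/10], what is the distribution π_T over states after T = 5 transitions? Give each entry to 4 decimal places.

π = [0.1749, 0.2898, 0.3107, 0.2245]

t=0: π = [0.2000, 0.3000, 0.4000, 0.1000]
t=1: π = [0.1571, 0.2571, 0.3143, 0.2714]
t=2: π = [0.1816, 0.2939, 0.3082, 0.2163]
t=3: π = [0.1738, 0.2886, 0.3117, 0.2259]
t=4: π = [0.1751, 0.2899, 0.3105, 0.2244]
t=5: π = [0.1749, 0.2898, 0.3107, 0.2245]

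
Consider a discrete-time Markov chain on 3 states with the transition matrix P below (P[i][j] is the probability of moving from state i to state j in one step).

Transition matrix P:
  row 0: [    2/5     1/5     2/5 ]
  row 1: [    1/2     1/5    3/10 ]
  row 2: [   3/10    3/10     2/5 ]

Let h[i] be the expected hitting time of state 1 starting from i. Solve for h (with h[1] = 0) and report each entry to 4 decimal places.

First-step conditioning: h[1] = 0; for i ≠ 1, h[i] = 1 + Σ_k P[i][k]·h[k].
  h[0] = 1 + 2/5·h[0] + 2/5·h[2]
  h[2] = 1 + 3/10·h[0] + 2/5·h[2]
Solving the 2×2 linear system over states ≠ 1 gives exactly h = [25/6, 0, 15/4] (h[1] = 0 is the target).

h = [4.1667, 0.0000, 3.7500]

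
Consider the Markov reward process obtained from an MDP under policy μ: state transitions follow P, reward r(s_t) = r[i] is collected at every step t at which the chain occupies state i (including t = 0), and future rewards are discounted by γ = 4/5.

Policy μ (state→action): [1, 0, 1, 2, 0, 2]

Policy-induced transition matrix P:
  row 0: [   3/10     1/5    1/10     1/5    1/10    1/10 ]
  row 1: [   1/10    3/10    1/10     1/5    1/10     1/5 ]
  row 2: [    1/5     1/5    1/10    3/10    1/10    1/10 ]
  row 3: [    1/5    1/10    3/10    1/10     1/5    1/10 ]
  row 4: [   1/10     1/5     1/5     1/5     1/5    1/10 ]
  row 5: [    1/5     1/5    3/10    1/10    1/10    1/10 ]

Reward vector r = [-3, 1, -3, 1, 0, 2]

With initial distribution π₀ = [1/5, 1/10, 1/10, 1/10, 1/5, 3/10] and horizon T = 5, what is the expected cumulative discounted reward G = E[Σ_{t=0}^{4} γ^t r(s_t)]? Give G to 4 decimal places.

G = -1.2564

t=0: π = [0.2000, 0.1000, 0.1000, 0.1000, 0.2000, 0.3000], E[r] = -0.1000, γ^t·E[r] = -0.100000, running G = -0.100000
t=1: π = [0.1900, 0.2000, 0.2000, 0.1700, 0.1300, 0.1100], E[r] = -0.5800, γ^t·E[r] = -0.464000, running G = -0.564000
t=2: π = [0.1860, 0.2030, 0.1690, 0.1920, 0.1300, 0.1200], E[r] = -0.4300, γ^t·E[r] = -0.275200, running G = -0.839200
t=3: π = [0.1853, 0.2011, 0.1754, 0.1857, 0.1322, 0.1203], E[r] = -0.4547, γ^t·E[r] = -0.232806, running G = -1.072006
t=4: π = [0.1852, 0.2015, 0.1744, 0.1869, 0.1318, 0.1201], E[r] = -0.4502, γ^t·E[r] = -0.184386, running G = -1.256392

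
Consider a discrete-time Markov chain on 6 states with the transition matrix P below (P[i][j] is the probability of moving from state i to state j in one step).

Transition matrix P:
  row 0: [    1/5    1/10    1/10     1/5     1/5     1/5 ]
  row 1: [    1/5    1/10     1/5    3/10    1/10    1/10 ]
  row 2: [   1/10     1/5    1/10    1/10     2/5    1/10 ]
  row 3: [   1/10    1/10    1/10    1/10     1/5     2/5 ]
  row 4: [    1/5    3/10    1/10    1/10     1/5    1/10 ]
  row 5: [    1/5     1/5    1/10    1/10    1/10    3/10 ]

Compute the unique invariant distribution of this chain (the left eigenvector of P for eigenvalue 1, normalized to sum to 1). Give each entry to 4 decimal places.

Balance equations π_j = Σ_i π_i·P[i][j]:
  π_0 = 1/5·π_0 + 1/5·π_1 + 1/10·π_2 + 1/10·π_3 + 1/5·π_4 + 1/5·π_5
  π_1 = 1/10·π_0 + 1/10·π_1 + 1/5·π_2 + 1/10·π_3 + 3/10·π_4 + 1/5·π_5
  π_2 = 1/10·π_0 + 1/5·π_1 + 1/10·π_2 + 1/10·π_3 + 1/10·π_4 + 1/10·π_5
  π_3 = 1/5·π_0 + 3/10·π_1 + 1/10·π_2 + 1/10·π_3 + 1/10·π_4 + 1/10·π_5
  π_4 = 1/5·π_0 + 1/10·π_1 + 2/5·π_2 + 1/5·π_3 + 1/5·π_4 + 1/10·π_5
  normalize: π_0 + π_1 + π_2 + π_3 + π_4 + π_5 = 1
Solving the linear system gives exactly π = [17499/101039, 17101/101039, 11814/101039, 15274/101039, 18806/101039, 20545/101039].

π = [0.1732, 0.1693, 0.1169, 0.1512, 0.1861, 0.2033]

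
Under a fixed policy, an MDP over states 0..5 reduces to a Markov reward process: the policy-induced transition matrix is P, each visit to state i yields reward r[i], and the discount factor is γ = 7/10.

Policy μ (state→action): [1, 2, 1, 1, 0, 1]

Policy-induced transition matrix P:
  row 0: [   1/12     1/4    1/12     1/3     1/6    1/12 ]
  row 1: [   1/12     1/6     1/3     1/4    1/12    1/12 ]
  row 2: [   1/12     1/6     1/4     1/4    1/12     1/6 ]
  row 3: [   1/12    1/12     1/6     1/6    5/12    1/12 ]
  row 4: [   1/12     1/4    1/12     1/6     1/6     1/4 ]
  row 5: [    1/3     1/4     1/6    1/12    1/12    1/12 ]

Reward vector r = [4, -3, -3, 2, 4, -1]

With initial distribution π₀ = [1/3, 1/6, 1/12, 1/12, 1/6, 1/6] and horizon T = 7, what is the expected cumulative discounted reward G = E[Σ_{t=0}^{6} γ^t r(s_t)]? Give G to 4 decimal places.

t=0: π = [0.3333, 0.1667, 0.0833, 0.0833, 0.1667, 0.1667], E[r] = 1.2500, γ^t·E[r] = 1.250000, running G = 1.250000
t=1: π = [0.1250, 0.2153, 0.1597, 0.2292, 0.1528, 0.1181], E[r] = 0.3264, γ^t·E[r] = 0.228472, running G = 1.478472
t=2: π = [0.1128, 0.1806, 0.1927, 0.2089, 0.1829, 0.1221], E[r] = 0.3588, γ^t·E[r] = 0.175810, running G = 1.654282
t=3: π = [0.1139, 0.1841, 0.1882, 0.2064, 0.1776, 0.1299], E[r] = 0.3321, γ^t·E[r] = 0.113903, running G = 1.768186
t=4: π = [0.1158, 0.1846, 0.1887, 0.2058, 0.1764, 0.1286], E[r] = 0.3320, γ^t·E[r] = 0.079718, running G = 1.847903
t=5: π = [0.1155, 0.1846, 0.1888, 0.2064, 0.1763, 0.1285], E[r] = 0.3312, γ^t·E[r] = 0.055670, running G = 1.903574
t=6: π = [0.1154, 0.1845, 0.1888, 0.2063, 0.1764, 0.1285], E[r] = 0.3317, γ^t·E[r] = 0.039026, running G = 1.942600

G = 1.9426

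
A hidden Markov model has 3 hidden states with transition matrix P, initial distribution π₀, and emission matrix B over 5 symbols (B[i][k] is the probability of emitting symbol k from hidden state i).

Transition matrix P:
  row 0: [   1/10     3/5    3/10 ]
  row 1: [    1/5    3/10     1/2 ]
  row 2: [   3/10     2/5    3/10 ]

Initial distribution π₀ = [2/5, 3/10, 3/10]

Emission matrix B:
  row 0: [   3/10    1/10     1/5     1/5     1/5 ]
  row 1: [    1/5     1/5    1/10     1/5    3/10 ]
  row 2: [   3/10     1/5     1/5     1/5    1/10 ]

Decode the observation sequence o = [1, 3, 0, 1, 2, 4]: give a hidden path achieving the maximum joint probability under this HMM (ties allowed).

t=0: δ = [4.000e-02, 6.000e-02, 6.000e-02]  (obs o_0=1)
t=1: δ = [3.600e-03, 4.800e-03, 6.000e-03]  ψ = [2, 0, 1]  (obs o_1=3)
t=2: δ = [5.400e-04, 4.800e-04, 7.200e-04]  ψ = [2, 2, 1]  (obs o_2=0)
t=3: δ = [2.160e-05, 6.480e-05, 4.800e-05]  ψ = [2, 0, 1]  (obs o_3=1)
t=4: δ = [2.880e-06, 1.944e-06, 6.480e-06]  ψ = [2, 1, 1]  (obs o_4=2)
t=5: δ = [3.888e-07, 7.776e-07, 1.944e-07]  ψ = [2, 2, 2]  (obs o_5=4)
backtrack: best end state = 1; path = [1, 2, 0, 1, 2, 1]

path = [1, 2, 0, 1, 2, 1]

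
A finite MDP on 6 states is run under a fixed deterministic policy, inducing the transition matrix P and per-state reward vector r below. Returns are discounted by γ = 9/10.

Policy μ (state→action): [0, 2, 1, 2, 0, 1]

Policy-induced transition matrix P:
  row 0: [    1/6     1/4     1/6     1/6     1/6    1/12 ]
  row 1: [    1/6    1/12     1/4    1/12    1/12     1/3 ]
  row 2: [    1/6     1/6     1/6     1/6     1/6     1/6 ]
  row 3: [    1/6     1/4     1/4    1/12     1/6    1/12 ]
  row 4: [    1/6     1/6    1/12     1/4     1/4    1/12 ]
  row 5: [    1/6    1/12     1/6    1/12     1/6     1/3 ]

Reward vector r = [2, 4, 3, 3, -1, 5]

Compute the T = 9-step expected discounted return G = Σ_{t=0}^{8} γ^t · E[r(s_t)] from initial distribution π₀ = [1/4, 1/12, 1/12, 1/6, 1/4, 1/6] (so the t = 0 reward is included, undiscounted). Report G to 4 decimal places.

G = 15.9057

t=0: π = [0.2500, 0.0833, 0.0833, 0.1667, 0.2500, 0.1667], E[r] = 2.1667, γ^t·E[r] = 2.166667, running G = 2.166667
t=1: π = [0.1667, 0.1806, 0.1667, 0.1528, 0.1806, 0.1528], E[r] = 2.5972, γ^t·E[r] = 2.337500, running G = 4.504167
t=2: π = [0.1667, 0.1655, 0.1794, 0.1412, 0.1667, 0.1806], E[r] = 2.6933, γ^t·E[r] = 2.181563, running G = 6.685729
t=3: π = [0.1667, 0.1635, 0.1783, 0.1399, 0.1668, 0.1848], E[r] = 2.6994, γ^t·E[r] = 1.967836, running G = 8.653565
t=4: π = [0.1667, 0.1632, 0.1781, 0.1399, 0.1669, 0.1853], E[r] = 2.6993, γ^t·E[r] = 1.771010, running G = 10.424575
t=5: π = [0.1667, 0.1632, 0.1780, 0.1399, 0.1670, 0.1853], E[r] = 2.6992, γ^t·E[r] = 1.593830, running G = 12.018405
t=6: π = [0.1667, 0.1632, 0.1780, 0.1399, 0.1670, 0.1853], E[r] = 2.6991, γ^t·E[r] = 1.434432, running G = 13.452837
t=7: π = [0.1667, 0.1632, 0.1780, 0.1399, 0.1670, 0.1853], E[r] = 2.6991, γ^t·E[r] = 1.290988, running G = 14.743825
t=8: π = [0.1667, 0.1632, 0.1780, 0.1399, 0.1670, 0.1853], E[r] = 2.6991, γ^t·E[r] = 1.161889, running G = 15.905714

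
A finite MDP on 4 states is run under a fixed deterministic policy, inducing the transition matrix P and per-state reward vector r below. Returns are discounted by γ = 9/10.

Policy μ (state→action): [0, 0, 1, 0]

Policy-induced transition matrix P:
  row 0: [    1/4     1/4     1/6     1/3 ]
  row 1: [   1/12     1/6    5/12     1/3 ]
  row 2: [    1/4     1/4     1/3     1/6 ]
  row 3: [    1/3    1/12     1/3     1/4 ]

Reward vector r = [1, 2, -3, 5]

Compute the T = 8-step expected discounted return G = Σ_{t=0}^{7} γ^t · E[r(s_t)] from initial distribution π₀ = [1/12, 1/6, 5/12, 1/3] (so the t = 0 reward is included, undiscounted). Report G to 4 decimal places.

t=0: π = [0.0833, 0.1667, 0.4167, 0.3333], E[r] = 0.8333, γ^t·E[r] = 0.833333, running G = 0.833333
t=1: π = [0.2500, 0.1806, 0.3333, 0.2361], E[r] = 0.7917, γ^t·E[r] = 0.712500, running G = 1.545833
t=2: π = [0.2396, 0.1956, 0.3067, 0.2581], E[r] = 1.0012, γ^t·E[r] = 0.810938, running G = 2.356771
t=3: π = [0.2389, 0.1907, 0.3097, 0.2607], E[r] = 0.9947, γ^t·E[r] = 0.725133, running G = 3.081904
t=4: π = [0.2399, 0.1907, 0.3094, 0.2600], E[r] = 0.9930, γ^t·E[r] = 0.651507, running G = 3.733410
t=5: π = [0.2399, 0.1908, 0.3092, 0.2601], E[r] = 0.9943, γ^t·E[r] = 0.587099, running G = 4.320509
t=6: π = [0.2399, 0.1908, 0.3093, 0.2601], E[r] = 0.9942, γ^t·E[r] = 0.528375, running G = 4.848884
t=7: π = [0.2399, 0.1908, 0.3092, 0.2601], E[r] = 0.9942, γ^t·E[r] = 0.475529, running G = 5.324413

G = 5.3244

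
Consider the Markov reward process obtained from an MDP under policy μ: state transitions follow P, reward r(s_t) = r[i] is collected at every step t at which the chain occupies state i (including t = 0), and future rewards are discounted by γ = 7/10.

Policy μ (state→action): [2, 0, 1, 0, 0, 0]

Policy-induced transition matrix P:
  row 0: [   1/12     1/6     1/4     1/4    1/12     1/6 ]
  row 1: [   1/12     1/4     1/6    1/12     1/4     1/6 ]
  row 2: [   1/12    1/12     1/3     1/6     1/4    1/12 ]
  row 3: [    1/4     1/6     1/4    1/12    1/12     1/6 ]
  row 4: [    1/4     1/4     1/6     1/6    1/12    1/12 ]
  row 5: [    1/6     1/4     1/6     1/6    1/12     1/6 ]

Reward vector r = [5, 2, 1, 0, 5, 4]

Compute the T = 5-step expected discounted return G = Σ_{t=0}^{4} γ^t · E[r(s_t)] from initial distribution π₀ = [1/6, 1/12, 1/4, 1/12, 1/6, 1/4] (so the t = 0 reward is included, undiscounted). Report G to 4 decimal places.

t=0: π = [0.1667, 0.0833, 0.2500, 0.0833, 0.1667, 0.2500], E[r] = 3.0833, γ^t·E[r] = 3.083333, running G = 3.083333
t=1: π = [0.1458, 0.1875, 0.2292, 0.1667, 0.1389, 0.1319], E[r] = 2.5556, γ^t·E[r] = 1.788889, running G = 4.872222
t=2: π = [0.1453, 0.1858, 0.2309, 0.1493, 0.1528, 0.1360], E[r] = 2.6366, γ^t·E[r] = 1.291921, running G = 6.164144
t=3: π = [0.1450, 0.1870, 0.2297, 0.1508, 0.1528, 0.1347], E[r] = 2.6314, γ^t·E[r] = 0.902558, running G = 7.066702
t=4: π = [0.1452, 0.1871, 0.2296, 0.1506, 0.1528, 0.1348], E[r] = 2.6326, γ^t·E[r] = 0.632088, running G = 7.698790

G = 7.6988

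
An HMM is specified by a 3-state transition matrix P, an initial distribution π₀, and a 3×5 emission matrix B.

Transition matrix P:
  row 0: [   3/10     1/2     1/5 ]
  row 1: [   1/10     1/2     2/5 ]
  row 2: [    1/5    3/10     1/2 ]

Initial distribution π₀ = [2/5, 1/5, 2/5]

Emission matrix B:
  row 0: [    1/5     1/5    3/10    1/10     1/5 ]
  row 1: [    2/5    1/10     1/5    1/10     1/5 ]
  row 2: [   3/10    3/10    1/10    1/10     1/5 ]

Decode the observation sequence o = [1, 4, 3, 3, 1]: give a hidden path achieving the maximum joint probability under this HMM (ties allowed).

t=0: δ = [8.000e-02, 2.000e-02, 1.200e-01]  (obs o_0=1)
t=1: δ = [4.800e-03, 8.000e-03, 1.200e-02]  ψ = [0, 0, 2]  (obs o_1=4)
t=2: δ = [2.400e-04, 4.000e-04, 6.000e-04]  ψ = [2, 1, 2]  (obs o_2=3)
t=3: δ = [1.200e-05, 2.000e-05, 3.000e-05]  ψ = [2, 1, 2]  (obs o_3=3)
t=4: δ = [1.200e-06, 1.000e-06, 4.500e-06]  ψ = [2, 1, 2]  (obs o_4=1)
backtrack: best end state = 2; path = [2, 2, 2, 2, 2]

path = [2, 2, 2, 2, 2]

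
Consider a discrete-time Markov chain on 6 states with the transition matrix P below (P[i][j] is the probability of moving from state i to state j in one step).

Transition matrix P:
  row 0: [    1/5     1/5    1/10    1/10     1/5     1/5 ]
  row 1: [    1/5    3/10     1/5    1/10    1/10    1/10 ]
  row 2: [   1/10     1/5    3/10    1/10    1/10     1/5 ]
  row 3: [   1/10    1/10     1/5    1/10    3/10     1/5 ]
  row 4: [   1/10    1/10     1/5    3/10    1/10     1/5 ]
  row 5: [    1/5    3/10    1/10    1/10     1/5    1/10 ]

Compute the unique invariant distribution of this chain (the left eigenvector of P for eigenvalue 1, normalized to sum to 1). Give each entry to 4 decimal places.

Balance equations π_j = Σ_i π_i·P[i][j]:
  π_0 = 1/5·π_0 + 1/5·π_1 + 1/10·π_2 + 1/10·π_3 + 1/10·π_4 + 1/5·π_5
  π_1 = 1/5·π_0 + 3/10·π_1 + 1/5·π_2 + 1/10·π_3 + 1/10·π_4 + 3/10·π_5
  π_2 = 1/10·π_0 + 1/5·π_1 + 3/10·π_2 + 1/5·π_3 + 1/5·π_4 + 1/10·π_5
  π_3 = 1/10·π_0 + 1/10·π_1 + 1/10·π_2 + 1/10·π_3 + 3/10·π_4 + 1/10·π_5
  π_4 = 1/5·π_0 + 1/10·π_1 + 1/10·π_2 + 3/10·π_3 + 1/10·π_4 + 1/5·π_5
  normalize: π_0 + π_1 + π_2 + π_3 + π_4 + π_5 = 1
Solving the linear system gives exactly π = [1097/7201, 1499/7201, 1348/7201, 11369/86412, 13639/86412, 1173/7201].

π = [0.1523, 0.2082, 0.1872, 0.1316, 0.1578, 0.1629]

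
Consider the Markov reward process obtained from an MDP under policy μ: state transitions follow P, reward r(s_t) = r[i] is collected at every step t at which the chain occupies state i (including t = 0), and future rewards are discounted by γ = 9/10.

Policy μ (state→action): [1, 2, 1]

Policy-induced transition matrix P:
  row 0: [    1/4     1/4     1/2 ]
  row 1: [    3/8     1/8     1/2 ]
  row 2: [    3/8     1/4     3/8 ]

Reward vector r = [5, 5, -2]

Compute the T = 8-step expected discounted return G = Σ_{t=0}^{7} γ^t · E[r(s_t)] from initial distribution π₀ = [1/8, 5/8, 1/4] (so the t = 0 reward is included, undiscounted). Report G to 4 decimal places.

G = 11.9813

t=0: π = [0.1250, 0.6250, 0.2500], E[r] = 3.2500, γ^t·E[r] = 3.250000, running G = 3.250000
t=1: π = [0.3594, 0.1719, 0.4688], E[r] = 1.7188, γ^t·E[r] = 1.546875, running G = 4.796875
t=2: π = [0.3301, 0.2285, 0.4414], E[r] = 1.9102, γ^t·E[r] = 1.547227, running G = 6.344102
t=3: π = [0.3337, 0.2214, 0.4448], E[r] = 1.8862, γ^t·E[r] = 1.375062, running G = 7.719164
t=4: π = [0.3333, 0.2223, 0.4444], E[r] = 1.8892, γ^t·E[r] = 1.239518, running G = 8.958682
t=5: π = [0.3333, 0.2222, 0.4445], E[r] = 1.8888, γ^t·E[r] = 1.115345, running G = 10.074027
t=6: π = [0.3333, 0.2222, 0.4444], E[r] = 1.8889, γ^t·E[r] = 1.003836, running G = 11.077863
t=7: π = [0.3333, 0.2222, 0.4444], E[r] = 1.8889, γ^t·E[r] = 0.903449, running G = 11.981312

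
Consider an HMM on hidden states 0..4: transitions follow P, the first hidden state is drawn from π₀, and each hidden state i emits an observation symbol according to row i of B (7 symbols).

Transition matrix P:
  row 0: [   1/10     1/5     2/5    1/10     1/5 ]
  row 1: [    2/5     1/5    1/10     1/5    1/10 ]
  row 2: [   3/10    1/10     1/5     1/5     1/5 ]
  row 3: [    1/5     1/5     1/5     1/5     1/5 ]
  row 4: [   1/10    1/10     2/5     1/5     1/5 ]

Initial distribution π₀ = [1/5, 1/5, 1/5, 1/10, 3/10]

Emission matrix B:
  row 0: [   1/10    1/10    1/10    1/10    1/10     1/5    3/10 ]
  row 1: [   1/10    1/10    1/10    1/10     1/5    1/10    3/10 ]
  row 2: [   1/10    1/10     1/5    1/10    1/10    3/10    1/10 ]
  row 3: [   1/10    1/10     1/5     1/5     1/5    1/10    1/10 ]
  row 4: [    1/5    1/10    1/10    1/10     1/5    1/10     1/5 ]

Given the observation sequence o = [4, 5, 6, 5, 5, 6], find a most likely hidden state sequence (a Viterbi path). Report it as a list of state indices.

path = [4, 2, 0, 2, 2, 0]

t=0: δ = [2.000e-02, 4.000e-02, 2.000e-02, 2.000e-02, 6.000e-02]  (obs o_0=4)
t=1: δ = [3.200e-03, 8.000e-04, 7.200e-03, 1.200e-03, 1.200e-03]  ψ = [1, 1, 4, 4, 4]  (obs o_1=5)
t=2: δ = [6.480e-04, 2.160e-04, 1.440e-04, 1.440e-04, 2.880e-04]  ψ = [2, 2, 2, 2, 2]  (obs o_2=6)
t=3: δ = [1.728e-05, 1.296e-05, 7.776e-05, 6.480e-06, 1.296e-05]  ψ = [1, 0, 0, 0, 0]  (obs o_3=5)
t=4: δ = [4.666e-06, 7.776e-07, 4.666e-06, 1.555e-06, 1.555e-06]  ψ = [2, 2, 2, 2, 2]  (obs o_4=5)
t=5: δ = [4.199e-07, 2.799e-07, 1.866e-07, 9.331e-08, 1.866e-07]  ψ = [2, 0, 0, 2, 0]  (obs o_5=6)
backtrack: best end state = 0; path = [4, 2, 0, 2, 2, 0]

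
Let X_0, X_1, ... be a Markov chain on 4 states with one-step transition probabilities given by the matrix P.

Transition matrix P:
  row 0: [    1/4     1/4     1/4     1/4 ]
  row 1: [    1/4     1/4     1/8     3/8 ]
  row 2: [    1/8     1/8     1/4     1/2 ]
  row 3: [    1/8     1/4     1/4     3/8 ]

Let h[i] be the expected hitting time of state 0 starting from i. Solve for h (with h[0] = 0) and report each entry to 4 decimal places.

h = [0.0000, 5.7143, 6.6494, 6.5455]

First-step conditioning: h[0] = 0; for i ≠ 0, h[i] = 1 + Σ_k P[i][k]·h[k].
  h[1] = 1 + 1/4·h[1] + 1/8·h[2] + 3/8·h[3]
  h[2] = 1 + 1/8·h[1] + 1/4·h[2] + 1/2·h[3]
  h[3] = 1 + 1/4·h[1] + 1/4·h[2] + 3/8·h[3]
Solving the 3×3 linear system over states ≠ 0 gives exactly h = [0, 40/7, 512/77, 72/11] (h[0] = 0 is the target).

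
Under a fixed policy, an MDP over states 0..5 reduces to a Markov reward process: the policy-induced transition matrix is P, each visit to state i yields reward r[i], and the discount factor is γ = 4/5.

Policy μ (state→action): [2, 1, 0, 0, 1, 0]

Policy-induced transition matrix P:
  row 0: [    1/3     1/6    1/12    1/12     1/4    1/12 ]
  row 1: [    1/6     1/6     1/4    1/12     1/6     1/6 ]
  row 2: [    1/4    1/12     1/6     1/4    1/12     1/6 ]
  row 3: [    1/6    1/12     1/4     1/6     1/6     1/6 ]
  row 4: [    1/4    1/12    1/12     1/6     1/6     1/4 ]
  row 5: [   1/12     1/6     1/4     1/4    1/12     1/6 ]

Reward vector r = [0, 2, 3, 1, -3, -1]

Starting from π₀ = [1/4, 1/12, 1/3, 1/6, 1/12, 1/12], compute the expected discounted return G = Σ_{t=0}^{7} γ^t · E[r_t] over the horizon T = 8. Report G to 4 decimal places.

t=0: π = [0.2500, 0.0833, 0.3333, 0.1667, 0.0833, 0.0833], E[r] = 1.0000, γ^t·E[r] = 1.000000, running G = 1.000000
t=1: π = [0.2361, 0.1181, 0.1667, 0.1736, 0.1528, 0.1528], E[r] = 0.2986, γ^t·E[r] = 0.238889, running G = 1.238889
t=2: π = [0.2199, 0.1256, 0.1713, 0.1638, 0.1597, 0.1597], E[r] = 0.2899, γ^t·E[r] = 0.185556, running G = 1.424444
t=3: π = [0.2176, 0.1254, 0.1725, 0.1655, 0.1574, 0.1617], E[r] = 0.2998, γ^t·E[r] = 0.153506, running G = 1.577951
t=4: π = [0.2169, 0.1254, 0.1731, 0.1659, 0.1570, 0.1617], E[r] = 0.3036, γ^t·E[r] = 0.124341, running G = 1.702291
t=5: π = [0.2169, 0.1253, 0.1733, 0.1660, 0.1568, 0.1617], E[r] = 0.3043, γ^t·E[r] = 0.099699, running G = 1.801990
t=6: π = [0.2168, 0.1253, 0.1733, 0.1661, 0.1568, 0.1617], E[r] = 0.3044, γ^t·E[r] = 0.079793, running G = 1.881783
t=7: π = [0.2168, 0.1253, 0.1733, 0.1661, 0.1568, 0.1617], E[r] = 0.3044, γ^t·E[r] = 0.063839, running G = 1.945622

G = 1.9456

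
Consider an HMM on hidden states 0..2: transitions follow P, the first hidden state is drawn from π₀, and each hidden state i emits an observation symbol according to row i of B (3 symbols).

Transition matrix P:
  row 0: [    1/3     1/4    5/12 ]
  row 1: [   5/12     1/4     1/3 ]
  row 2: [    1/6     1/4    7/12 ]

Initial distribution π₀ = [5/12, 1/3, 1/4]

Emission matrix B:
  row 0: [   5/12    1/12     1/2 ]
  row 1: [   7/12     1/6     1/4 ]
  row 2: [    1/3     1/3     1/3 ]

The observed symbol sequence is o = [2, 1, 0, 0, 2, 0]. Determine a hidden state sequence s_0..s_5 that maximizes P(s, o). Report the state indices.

path = [0, 2, 2, 2, 2, 2]

t=0: δ = [2.083e-01, 8.333e-02, 8.333e-02]  (obs o_0=2)
t=1: δ = [5.787e-03, 8.681e-03, 2.894e-02]  ψ = [0, 0, 0]  (obs o_1=1)
t=2: δ = [2.009e-03, 4.220e-03, 5.626e-03]  ψ = [2, 2, 2]  (obs o_2=0)
t=3: δ = [7.326e-04, 8.205e-04, 1.094e-03]  ψ = [1, 2, 2]  (obs o_3=0)
t=4: δ = [1.709e-04, 6.838e-05, 2.127e-04]  ψ = [1, 2, 2]  (obs o_4=2)
t=5: δ = [2.374e-05, 3.102e-05, 4.136e-05]  ψ = [0, 2, 2]  (obs o_5=0)
backtrack: best end state = 2; path = [0, 2, 2, 2, 2, 2]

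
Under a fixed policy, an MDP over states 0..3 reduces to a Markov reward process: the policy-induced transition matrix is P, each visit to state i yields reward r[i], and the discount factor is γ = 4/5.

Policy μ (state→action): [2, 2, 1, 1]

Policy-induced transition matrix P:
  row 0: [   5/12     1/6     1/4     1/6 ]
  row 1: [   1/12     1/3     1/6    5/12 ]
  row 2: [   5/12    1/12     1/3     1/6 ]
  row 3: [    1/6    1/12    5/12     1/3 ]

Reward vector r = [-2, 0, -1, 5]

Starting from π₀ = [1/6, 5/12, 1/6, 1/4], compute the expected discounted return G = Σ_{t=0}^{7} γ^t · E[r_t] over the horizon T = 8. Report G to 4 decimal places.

t=0: π = [0.1667, 0.4167, 0.1667, 0.2500], E[r] = 0.7500, γ^t·E[r] = 0.750000, running G = 0.750000
t=1: π = [0.2153, 0.2014, 0.2708, 0.3125], E[r] = 0.8611, γ^t·E[r] = 0.688889, running G = 1.438889
t=2: π = [0.2714, 0.1516, 0.3079, 0.2691], E[r] = 0.4948, γ^t·E[r] = 0.316667, running G = 1.755556
t=3: π = [0.2989, 0.1439, 0.3079, 0.2494], E[r] = 0.3415, γ^t·E[r] = 0.174864, running G = 1.930420
t=4: π = [0.3064, 0.1442, 0.3052, 0.2442], E[r] = 0.3030, γ^t·E[r] = 0.124128, running G = 2.054548
t=5: π = [0.3075, 0.1449, 0.3041, 0.2434], E[r] = 0.2979, γ^t·E[r] = 0.097605, running G = 2.152154
t=6: π = [0.3075, 0.1452, 0.3038, 0.2435], E[r] = 0.2985, γ^t·E[r] = 0.078242, running G = 2.230396
t=7: π = [0.3074, 0.1453, 0.3038, 0.2435], E[r] = 0.2991, γ^t·E[r] = 0.062727, running G = 2.293123

G = 2.2931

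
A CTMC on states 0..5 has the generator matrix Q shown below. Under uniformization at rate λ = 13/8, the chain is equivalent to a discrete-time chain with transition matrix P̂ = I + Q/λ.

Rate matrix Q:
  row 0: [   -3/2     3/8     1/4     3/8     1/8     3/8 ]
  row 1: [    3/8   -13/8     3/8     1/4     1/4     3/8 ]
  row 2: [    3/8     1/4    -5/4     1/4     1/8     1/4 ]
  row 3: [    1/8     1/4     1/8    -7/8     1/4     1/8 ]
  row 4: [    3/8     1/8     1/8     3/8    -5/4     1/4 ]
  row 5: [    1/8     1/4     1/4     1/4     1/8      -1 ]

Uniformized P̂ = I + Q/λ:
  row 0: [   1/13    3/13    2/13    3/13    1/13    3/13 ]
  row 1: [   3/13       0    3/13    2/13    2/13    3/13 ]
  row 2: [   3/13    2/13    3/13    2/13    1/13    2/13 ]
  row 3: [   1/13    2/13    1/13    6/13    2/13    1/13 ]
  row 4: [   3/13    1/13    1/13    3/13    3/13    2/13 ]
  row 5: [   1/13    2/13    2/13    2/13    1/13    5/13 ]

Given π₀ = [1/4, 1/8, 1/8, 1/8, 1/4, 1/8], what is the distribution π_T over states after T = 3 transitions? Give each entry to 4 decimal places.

π = [0.1396, 0.1343, 0.1468, 0.2503, 0.1256, 0.2033]

t=0: π = [0.2500, 0.1250, 0.1250, 0.1250, 0.2500, 0.1250]
t=1: π = [0.1538, 0.1346, 0.1442, 0.2308, 0.1346, 0.2019]
t=2: π = [0.1405, 0.1346, 0.1472, 0.2470, 0.1257, 0.2049]
t=3: π = [0.1396, 0.1343, 0.1468, 0.2503, 0.1256, 0.2033]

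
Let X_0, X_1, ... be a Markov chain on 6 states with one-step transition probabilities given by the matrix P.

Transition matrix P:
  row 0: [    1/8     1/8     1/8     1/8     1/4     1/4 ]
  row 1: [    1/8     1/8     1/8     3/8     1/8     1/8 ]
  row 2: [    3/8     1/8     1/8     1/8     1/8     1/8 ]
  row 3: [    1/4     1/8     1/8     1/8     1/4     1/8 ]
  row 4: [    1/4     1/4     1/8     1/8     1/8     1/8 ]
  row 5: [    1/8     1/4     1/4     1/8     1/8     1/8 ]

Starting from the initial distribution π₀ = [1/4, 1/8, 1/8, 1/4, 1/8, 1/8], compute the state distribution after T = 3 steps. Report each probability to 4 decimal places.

π = [0.2029, 0.1650, 0.1438, 0.1670, 0.1709, 0.1504]

t=0: π = [0.2500, 0.1250, 0.1250, 0.2500, 0.1250, 0.1250]
t=1: π = [0.2031, 0.1563, 0.1406, 0.1563, 0.1875, 0.1563]
t=2: π = [0.2031, 0.1680, 0.1445, 0.1641, 0.1699, 0.1504]
t=3: π = [0.2029, 0.1650, 0.1438, 0.1670, 0.1709, 0.1504]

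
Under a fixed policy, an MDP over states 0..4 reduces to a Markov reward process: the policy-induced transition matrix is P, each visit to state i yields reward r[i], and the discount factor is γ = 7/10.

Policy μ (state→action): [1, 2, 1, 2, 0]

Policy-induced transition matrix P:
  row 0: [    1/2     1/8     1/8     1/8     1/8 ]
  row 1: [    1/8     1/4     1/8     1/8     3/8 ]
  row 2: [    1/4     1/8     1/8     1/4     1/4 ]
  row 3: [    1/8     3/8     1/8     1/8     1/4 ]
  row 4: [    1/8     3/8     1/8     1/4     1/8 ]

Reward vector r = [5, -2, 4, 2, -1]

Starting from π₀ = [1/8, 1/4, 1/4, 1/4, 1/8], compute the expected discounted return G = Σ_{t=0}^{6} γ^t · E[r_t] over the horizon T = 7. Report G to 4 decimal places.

t=0: π = [0.1250, 0.2500, 0.2500, 0.2500, 0.1250], E[r] = 1.5000, γ^t·E[r] = 1.500000, running G = 1.500000
t=1: π = [0.2031, 0.2500, 0.1250, 0.1719, 0.2500], E[r] = 1.1094, γ^t·E[r] = 0.776563, running G = 2.276563
t=2: π = [0.2168, 0.2617, 0.1250, 0.1719, 0.2246], E[r] = 1.1797, γ^t·E[r] = 0.578047, running G = 2.854609
t=3: π = [0.2219, 0.2568, 0.1250, 0.1687, 0.2275], E[r] = 1.2058, γ^t·E[r] = 0.413593, running G = 3.268202
t=4: π = [0.2238, 0.2562, 0.1250, 0.1691, 0.2259], E[r] = 1.2191, γ^t·E[r] = 0.292710, running G = 3.560912
t=5: π = [0.2246, 0.2558, 0.1250, 0.1689, 0.2258], E[r] = 1.2232, γ^t·E[r] = 0.205589, running G = 3.766501
t=6: π = [0.2248, 0.2556, 0.1250, 0.1688, 0.2257], E[r] = 1.2249, γ^t·E[r] = 0.144113, running G = 3.910614

G = 3.9106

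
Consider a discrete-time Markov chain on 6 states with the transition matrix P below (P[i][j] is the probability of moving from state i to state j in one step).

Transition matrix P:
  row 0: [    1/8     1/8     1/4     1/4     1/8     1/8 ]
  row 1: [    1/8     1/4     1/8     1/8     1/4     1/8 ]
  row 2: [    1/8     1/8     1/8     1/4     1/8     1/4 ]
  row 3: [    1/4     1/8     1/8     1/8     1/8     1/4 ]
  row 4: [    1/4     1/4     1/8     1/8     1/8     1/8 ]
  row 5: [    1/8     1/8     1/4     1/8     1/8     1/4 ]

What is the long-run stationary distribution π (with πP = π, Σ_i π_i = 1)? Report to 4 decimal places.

π = [0.1640, 0.1636, 0.1694, 0.1667, 0.1455, 0.1909]

Balance equations π_j = Σ_i π_i·P[i][j]:
  π_0 = 1/8·π_0 + 1/8·π_1 + 1/8·π_2 + 1/4·π_3 + 1/4·π_4 + 1/8·π_5
  π_1 = 1/8·π_0 + 1/4·π_1 + 1/8·π_2 + 1/8·π_3 + 1/4·π_4 + 1/8·π_5
  π_2 = 1/4·π_0 + 1/8·π_1 + 1/8·π_2 + 1/8·π_3 + 1/8·π_4 + 1/4·π_5
  π_3 = 1/4·π_0 + 1/8·π_1 + 1/4·π_2 + 1/8·π_3 + 1/8·π_4 + 1/8·π_5
  π_4 = 1/8·π_0 + 1/4·π_1 + 1/8·π_2 + 1/8·π_3 + 1/8·π_4 + 1/8·π_5
  normalize: π_0 + π_1 + π_2 + π_3 + π_4 + π_5 = 1
Solving the linear system gives exactly π = [5187/31625, 9/55, 5356/31625, 5271/31625, 8/55, 6036/31625].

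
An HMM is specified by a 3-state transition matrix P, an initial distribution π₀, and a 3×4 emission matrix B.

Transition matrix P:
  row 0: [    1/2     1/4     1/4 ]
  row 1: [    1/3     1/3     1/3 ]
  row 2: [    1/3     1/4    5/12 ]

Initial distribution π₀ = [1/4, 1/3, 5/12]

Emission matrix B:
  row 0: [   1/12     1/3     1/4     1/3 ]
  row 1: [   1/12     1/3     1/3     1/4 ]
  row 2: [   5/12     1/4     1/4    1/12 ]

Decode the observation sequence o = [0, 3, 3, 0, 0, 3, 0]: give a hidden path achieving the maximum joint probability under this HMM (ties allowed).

path = [2, 0, 0, 2, 2, 0, 2]

t=0: δ = [2.083e-02, 2.778e-02, 1.736e-01]  (obs o_0=0)
t=1: δ = [1.929e-02, 1.085e-02, 6.028e-03]  ψ = [2, 2, 2]  (obs o_1=3)
t=2: δ = [3.215e-03, 1.206e-03, 4.019e-04]  ψ = [0, 0, 0]  (obs o_2=3)
t=3: δ = [1.340e-04, 6.698e-05, 3.349e-04]  ψ = [0, 0, 0]  (obs o_3=0)
t=4: δ = [9.303e-06, 6.977e-06, 5.814e-05]  ψ = [2, 2, 2]  (obs o_4=0)
t=5: δ = [6.460e-06, 3.634e-06, 2.019e-06]  ψ = [2, 2, 2]  (obs o_5=3)
t=6: δ = [2.692e-07, 1.346e-07, 6.729e-07]  ψ = [0, 0, 0]  (obs o_6=0)
backtrack: best end state = 2; path = [2, 0, 0, 2, 2, 0, 2]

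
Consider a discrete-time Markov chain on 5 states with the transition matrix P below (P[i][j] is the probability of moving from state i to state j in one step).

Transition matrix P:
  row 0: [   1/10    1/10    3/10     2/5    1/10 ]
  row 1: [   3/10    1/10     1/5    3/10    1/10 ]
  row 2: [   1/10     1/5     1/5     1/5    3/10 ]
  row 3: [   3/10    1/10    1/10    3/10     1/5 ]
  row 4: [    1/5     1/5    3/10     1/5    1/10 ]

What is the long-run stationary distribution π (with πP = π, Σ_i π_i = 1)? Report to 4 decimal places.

Balance equations π_j = Σ_i π_i·P[i][j]:
  π_0 = 1/10·π_0 + 3/10·π_1 + 1/10·π_2 + 3/10·π_3 + 1/5·π_4
  π_1 = 1/10·π_0 + 1/10·π_1 + 1/5·π_2 + 1/10·π_3 + 1/5·π_4
  π_2 = 3/10·π_0 + 1/5·π_1 + 1/5·π_2 + 1/10·π_3 + 3/10·π_4
  π_3 = 2/5·π_0 + 3/10·π_1 + 1/5·π_2 + 3/10·π_3 + 1/5·π_4
  normalize: π_0 + π_1 + π_2 + π_3 + π_4 = 1
Solving the linear system gives exactly π = [2404/11959, 1649/11959, 2498/11959, 3375/11959, 2033/11959].

π = [0.2010, 0.1379, 0.2089, 0.2822, 0.1700]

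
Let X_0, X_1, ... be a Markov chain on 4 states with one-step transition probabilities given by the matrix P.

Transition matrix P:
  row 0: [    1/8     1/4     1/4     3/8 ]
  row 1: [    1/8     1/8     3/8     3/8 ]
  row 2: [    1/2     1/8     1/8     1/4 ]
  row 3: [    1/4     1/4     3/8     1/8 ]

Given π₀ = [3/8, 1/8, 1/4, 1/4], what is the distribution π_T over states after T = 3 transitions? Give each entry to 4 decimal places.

t=0: π = [0.3750, 0.1250, 0.2500, 0.2500]
t=1: π = [0.2500, 0.2031, 0.2656, 0.2813]
t=2: π = [0.2598, 0.1914, 0.2773, 0.2715]
t=3: π = [0.2629, 0.1914, 0.2732, 0.2725]

π = [0.2629, 0.1914, 0.2732, 0.2725]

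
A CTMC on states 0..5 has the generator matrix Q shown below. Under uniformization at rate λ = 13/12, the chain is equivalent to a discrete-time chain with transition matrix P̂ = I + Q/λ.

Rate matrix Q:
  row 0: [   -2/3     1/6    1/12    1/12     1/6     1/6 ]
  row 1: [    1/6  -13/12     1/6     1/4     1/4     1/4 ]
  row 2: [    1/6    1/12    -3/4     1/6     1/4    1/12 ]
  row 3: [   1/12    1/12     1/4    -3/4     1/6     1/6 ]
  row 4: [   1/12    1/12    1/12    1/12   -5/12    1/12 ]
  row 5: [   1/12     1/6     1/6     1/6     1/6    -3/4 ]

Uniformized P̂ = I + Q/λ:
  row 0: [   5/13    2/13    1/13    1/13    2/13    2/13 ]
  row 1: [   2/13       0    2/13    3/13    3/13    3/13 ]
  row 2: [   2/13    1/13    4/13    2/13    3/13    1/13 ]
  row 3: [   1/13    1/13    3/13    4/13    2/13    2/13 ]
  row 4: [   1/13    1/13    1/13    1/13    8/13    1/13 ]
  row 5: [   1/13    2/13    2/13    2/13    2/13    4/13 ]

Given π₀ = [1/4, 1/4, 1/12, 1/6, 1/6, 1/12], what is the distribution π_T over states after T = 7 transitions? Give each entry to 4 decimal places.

t=0: π = [0.2500, 0.2500, 0.0833, 0.1667, 0.1667, 0.0833]
t=1: π = [0.1795, 0.0833, 0.1474, 0.1667, 0.2564, 0.1667]
t=2: π = [0.1499, 0.0971, 0.1558, 0.1524, 0.2899, 0.1548]
t=3: π = [0.1425, 0.0929, 0.1557, 0.1509, 0.3071, 0.1508]
t=4: π = [0.1399, 0.0923, 0.1548, 0.1496, 0.3147, 0.1486]
t=5: π = [0.1390, 0.0920, 0.1542, 0.1490, 0.3181, 0.1477]
t=6: π = [0.1386, 0.0919, 0.1539, 0.1487, 0.3196, 0.1473]
t=7: π = [0.1385, 0.0918, 0.1537, 0.1485, 0.3203, 0.1472]

π = [0.1385, 0.0918, 0.1537, 0.1485, 0.3203, 0.1472]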